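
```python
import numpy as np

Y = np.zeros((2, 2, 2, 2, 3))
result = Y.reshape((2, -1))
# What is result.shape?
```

(2, 24)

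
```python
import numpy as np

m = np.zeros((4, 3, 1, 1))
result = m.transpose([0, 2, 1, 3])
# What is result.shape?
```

(4, 1, 3, 1)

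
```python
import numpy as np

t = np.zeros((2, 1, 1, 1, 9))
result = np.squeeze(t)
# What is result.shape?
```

(2, 9)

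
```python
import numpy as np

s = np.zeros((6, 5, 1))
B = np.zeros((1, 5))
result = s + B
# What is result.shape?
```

(6, 5, 5)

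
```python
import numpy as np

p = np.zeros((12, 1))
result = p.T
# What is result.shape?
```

(1, 12)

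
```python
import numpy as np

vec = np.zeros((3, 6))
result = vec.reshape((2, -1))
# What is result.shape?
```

(2, 9)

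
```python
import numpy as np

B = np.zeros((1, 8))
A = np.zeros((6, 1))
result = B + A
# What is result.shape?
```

(6, 8)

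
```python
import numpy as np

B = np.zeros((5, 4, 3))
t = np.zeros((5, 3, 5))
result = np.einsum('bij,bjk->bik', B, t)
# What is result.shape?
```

(5, 4, 5)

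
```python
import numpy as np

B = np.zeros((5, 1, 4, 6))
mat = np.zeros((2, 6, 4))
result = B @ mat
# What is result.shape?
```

(5, 2, 4, 4)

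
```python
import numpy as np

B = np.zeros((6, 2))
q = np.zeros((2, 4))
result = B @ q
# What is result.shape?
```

(6, 4)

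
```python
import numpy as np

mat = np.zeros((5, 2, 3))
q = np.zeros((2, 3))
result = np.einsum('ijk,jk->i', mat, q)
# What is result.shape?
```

(5,)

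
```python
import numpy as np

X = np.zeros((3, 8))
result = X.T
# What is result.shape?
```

(8, 3)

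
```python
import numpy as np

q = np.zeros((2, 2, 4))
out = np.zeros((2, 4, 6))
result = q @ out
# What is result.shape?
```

(2, 2, 6)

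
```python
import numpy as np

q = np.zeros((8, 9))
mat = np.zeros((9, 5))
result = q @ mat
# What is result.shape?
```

(8, 5)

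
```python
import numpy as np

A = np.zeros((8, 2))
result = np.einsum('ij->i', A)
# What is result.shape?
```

(8,)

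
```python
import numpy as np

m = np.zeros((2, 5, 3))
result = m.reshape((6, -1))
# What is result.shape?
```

(6, 5)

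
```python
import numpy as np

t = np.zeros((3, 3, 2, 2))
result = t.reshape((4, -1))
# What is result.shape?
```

(4, 9)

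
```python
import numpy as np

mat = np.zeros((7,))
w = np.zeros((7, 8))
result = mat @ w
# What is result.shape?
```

(8,)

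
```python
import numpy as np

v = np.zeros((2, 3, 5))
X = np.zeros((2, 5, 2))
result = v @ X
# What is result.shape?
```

(2, 3, 2)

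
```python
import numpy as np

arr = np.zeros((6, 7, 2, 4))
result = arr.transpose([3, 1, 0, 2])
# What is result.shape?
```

(4, 7, 6, 2)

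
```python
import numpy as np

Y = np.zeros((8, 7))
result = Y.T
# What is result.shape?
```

(7, 8)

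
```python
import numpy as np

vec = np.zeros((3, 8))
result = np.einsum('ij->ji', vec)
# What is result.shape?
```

(8, 3)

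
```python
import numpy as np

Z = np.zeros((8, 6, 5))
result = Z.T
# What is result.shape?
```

(5, 6, 8)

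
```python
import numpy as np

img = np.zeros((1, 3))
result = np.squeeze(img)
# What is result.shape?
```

(3,)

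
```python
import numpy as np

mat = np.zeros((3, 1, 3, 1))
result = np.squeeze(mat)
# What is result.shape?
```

(3, 3)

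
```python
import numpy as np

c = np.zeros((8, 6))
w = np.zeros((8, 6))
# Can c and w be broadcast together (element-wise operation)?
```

Yes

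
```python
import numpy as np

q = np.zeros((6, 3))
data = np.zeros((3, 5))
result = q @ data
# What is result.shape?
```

(6, 5)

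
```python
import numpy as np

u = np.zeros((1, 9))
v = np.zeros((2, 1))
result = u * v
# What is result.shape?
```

(2, 9)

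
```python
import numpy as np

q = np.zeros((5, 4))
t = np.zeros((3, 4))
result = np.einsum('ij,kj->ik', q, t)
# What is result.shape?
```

(5, 3)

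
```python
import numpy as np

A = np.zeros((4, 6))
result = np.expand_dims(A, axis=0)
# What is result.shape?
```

(1, 4, 6)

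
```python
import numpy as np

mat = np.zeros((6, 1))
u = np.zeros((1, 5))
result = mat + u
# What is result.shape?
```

(6, 5)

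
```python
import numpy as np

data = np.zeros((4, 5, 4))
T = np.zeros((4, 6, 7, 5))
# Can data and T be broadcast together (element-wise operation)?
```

No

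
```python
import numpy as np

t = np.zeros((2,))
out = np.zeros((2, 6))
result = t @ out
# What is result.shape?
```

(6,)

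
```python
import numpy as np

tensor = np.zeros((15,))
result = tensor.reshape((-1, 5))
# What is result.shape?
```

(3, 5)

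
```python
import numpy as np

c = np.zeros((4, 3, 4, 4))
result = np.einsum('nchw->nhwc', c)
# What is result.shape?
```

(4, 4, 4, 3)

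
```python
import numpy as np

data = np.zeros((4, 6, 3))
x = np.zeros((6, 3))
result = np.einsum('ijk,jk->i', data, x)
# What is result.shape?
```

(4,)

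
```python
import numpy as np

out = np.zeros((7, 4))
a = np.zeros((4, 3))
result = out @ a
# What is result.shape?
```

(7, 3)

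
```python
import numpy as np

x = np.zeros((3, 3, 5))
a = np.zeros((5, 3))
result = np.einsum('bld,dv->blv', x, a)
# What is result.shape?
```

(3, 3, 3)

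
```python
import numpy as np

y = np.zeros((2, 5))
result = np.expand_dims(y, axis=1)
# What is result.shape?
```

(2, 1, 5)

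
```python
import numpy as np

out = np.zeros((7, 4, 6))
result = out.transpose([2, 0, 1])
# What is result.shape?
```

(6, 7, 4)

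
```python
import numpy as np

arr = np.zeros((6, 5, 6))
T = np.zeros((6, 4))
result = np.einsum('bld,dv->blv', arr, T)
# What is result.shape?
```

(6, 5, 4)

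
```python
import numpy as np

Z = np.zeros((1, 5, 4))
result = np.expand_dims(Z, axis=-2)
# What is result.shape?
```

(1, 5, 1, 4)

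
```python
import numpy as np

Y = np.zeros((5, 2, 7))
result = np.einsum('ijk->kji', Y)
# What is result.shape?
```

(7, 2, 5)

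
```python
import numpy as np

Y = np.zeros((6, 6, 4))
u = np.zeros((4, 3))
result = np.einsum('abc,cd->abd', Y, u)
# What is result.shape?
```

(6, 6, 3)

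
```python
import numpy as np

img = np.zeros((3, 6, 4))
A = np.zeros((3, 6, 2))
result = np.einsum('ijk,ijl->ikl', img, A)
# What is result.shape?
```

(3, 4, 2)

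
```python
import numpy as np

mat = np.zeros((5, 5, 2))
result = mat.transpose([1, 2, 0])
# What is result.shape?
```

(5, 2, 5)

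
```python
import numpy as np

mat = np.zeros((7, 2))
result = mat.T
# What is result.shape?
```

(2, 7)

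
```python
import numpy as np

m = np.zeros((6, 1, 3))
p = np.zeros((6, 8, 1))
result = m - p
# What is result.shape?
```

(6, 8, 3)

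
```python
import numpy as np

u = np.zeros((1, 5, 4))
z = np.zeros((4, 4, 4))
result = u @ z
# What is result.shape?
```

(4, 5, 4)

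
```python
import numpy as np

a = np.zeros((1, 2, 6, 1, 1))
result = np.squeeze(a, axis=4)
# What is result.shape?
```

(1, 2, 6, 1)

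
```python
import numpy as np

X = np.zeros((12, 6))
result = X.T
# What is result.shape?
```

(6, 12)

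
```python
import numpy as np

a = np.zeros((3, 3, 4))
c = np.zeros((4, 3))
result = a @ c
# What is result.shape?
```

(3, 3, 3)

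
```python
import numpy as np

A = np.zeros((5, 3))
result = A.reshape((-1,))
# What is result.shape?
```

(15,)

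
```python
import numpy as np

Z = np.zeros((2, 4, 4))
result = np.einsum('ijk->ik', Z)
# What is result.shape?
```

(2, 4)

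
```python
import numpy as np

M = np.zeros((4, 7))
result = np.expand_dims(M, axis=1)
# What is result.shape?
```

(4, 1, 7)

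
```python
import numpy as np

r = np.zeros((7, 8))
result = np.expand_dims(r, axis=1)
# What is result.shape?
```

(7, 1, 8)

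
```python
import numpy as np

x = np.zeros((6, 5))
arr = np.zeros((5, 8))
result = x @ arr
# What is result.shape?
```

(6, 8)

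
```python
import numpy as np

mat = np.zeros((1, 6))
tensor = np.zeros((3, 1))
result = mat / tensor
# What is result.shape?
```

(3, 6)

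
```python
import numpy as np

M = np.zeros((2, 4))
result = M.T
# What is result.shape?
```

(4, 2)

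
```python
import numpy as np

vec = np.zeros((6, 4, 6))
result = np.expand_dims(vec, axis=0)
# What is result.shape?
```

(1, 6, 4, 6)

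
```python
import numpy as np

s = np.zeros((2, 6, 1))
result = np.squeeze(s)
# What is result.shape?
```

(2, 6)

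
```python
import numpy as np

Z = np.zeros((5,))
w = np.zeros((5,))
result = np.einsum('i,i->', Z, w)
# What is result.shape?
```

()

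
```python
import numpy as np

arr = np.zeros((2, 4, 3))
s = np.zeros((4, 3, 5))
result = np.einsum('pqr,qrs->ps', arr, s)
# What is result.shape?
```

(2, 5)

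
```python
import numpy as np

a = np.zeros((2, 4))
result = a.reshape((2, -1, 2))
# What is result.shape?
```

(2, 2, 2)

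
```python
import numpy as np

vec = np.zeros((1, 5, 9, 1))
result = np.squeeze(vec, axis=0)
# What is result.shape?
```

(5, 9, 1)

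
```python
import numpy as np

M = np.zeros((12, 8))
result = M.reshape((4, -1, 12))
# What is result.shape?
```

(4, 2, 12)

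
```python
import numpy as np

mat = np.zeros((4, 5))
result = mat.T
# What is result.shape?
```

(5, 4)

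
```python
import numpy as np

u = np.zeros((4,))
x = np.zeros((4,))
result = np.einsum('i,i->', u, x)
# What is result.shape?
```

()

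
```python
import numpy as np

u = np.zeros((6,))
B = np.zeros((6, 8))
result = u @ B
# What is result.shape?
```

(8,)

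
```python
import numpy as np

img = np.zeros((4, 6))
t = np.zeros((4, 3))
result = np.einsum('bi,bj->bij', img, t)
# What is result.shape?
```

(4, 6, 3)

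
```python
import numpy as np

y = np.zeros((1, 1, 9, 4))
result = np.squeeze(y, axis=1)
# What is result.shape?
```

(1, 9, 4)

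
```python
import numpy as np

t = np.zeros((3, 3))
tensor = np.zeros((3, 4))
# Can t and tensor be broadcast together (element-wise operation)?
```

No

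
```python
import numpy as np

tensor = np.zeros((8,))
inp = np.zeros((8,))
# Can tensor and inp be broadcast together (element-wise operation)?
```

Yes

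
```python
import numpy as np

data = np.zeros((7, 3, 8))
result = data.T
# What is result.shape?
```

(8, 3, 7)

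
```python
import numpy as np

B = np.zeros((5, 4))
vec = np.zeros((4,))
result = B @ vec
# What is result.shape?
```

(5,)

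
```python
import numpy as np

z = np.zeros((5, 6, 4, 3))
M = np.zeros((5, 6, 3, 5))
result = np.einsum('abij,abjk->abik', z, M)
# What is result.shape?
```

(5, 6, 4, 5)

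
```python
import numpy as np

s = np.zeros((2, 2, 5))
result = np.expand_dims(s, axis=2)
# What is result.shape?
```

(2, 2, 1, 5)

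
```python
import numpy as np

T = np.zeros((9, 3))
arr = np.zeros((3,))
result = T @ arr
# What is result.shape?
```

(9,)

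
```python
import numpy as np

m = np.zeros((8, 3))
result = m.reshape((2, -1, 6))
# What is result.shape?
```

(2, 2, 6)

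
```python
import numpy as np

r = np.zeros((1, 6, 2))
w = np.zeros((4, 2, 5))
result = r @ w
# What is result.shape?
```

(4, 6, 5)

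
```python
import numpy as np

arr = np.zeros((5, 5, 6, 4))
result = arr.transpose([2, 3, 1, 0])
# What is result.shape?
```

(6, 4, 5, 5)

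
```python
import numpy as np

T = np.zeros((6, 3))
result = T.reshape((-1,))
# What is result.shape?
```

(18,)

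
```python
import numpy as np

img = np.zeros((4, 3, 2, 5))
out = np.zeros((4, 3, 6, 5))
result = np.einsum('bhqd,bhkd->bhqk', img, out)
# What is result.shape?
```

(4, 3, 2, 6)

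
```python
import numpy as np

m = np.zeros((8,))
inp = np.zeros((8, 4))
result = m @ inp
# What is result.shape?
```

(4,)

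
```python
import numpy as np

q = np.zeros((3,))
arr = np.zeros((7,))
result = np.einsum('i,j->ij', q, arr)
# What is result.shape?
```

(3, 7)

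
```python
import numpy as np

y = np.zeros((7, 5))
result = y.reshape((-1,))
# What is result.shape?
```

(35,)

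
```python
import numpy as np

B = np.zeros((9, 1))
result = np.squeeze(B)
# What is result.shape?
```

(9,)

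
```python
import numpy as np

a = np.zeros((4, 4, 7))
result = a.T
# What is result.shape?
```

(7, 4, 4)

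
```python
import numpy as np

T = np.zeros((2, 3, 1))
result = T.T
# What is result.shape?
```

(1, 3, 2)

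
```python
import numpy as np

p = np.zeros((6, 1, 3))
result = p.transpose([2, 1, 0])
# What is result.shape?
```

(3, 1, 6)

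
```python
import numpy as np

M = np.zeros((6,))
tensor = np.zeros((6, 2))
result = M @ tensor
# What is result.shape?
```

(2,)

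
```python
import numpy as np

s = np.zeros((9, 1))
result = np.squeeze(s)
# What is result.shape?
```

(9,)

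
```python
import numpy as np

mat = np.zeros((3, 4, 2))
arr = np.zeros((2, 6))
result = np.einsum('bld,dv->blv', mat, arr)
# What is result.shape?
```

(3, 4, 6)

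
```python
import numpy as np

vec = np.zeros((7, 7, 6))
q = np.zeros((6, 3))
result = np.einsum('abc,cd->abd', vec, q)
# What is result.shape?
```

(7, 7, 3)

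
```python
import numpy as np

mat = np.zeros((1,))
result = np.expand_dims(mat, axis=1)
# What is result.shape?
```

(1, 1)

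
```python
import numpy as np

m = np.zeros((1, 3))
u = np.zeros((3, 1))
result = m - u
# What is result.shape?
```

(3, 3)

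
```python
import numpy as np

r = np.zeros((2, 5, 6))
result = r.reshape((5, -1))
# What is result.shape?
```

(5, 12)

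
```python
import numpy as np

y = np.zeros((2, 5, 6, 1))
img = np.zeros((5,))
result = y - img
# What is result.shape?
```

(2, 5, 6, 5)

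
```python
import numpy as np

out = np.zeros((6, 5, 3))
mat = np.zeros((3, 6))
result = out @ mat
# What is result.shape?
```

(6, 5, 6)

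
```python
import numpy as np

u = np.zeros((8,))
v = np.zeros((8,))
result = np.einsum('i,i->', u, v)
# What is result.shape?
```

()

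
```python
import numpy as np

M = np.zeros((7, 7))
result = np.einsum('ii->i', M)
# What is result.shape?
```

(7,)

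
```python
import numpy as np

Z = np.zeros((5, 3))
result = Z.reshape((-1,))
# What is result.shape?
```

(15,)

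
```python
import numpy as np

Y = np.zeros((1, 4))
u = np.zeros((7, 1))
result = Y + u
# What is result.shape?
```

(7, 4)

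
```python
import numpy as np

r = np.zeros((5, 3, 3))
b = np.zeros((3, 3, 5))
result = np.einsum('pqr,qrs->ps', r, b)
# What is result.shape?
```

(5, 5)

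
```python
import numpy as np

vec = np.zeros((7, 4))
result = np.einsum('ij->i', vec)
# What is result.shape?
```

(7,)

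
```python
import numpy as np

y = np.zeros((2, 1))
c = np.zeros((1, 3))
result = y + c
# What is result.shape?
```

(2, 3)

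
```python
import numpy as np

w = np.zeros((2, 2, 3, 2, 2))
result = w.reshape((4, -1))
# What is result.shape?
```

(4, 12)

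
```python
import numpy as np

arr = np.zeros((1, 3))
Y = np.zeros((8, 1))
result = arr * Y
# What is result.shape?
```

(8, 3)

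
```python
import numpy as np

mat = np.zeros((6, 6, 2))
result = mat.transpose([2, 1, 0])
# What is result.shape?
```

(2, 6, 6)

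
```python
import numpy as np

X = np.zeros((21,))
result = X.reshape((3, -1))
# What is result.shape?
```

(3, 7)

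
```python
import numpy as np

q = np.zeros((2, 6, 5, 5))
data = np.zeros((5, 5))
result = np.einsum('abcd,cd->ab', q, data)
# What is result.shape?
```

(2, 6)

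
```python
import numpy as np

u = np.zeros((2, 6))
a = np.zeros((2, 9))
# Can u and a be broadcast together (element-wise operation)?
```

No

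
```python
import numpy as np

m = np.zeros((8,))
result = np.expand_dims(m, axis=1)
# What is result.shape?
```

(8, 1)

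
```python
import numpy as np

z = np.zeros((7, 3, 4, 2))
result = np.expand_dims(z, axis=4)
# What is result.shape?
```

(7, 3, 4, 2, 1)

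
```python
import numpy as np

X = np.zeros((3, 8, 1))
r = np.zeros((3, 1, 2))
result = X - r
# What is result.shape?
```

(3, 8, 2)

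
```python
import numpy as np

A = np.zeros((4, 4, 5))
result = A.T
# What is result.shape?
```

(5, 4, 4)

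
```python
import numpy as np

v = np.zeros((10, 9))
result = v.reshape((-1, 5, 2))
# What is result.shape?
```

(9, 5, 2)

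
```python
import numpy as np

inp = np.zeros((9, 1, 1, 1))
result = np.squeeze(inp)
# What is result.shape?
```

(9,)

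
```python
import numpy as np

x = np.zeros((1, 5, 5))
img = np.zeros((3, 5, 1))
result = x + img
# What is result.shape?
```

(3, 5, 5)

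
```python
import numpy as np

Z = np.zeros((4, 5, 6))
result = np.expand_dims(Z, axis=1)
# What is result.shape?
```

(4, 1, 5, 6)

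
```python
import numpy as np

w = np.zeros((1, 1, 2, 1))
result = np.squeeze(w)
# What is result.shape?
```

(2,)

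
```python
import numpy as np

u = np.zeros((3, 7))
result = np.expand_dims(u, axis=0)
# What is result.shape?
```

(1, 3, 7)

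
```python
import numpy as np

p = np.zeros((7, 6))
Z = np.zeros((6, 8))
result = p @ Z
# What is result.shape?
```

(7, 8)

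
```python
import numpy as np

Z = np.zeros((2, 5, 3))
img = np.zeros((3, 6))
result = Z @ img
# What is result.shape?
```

(2, 5, 6)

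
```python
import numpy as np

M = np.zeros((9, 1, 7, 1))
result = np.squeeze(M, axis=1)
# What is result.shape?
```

(9, 7, 1)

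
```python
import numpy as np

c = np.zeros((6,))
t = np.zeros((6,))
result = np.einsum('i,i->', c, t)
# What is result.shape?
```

()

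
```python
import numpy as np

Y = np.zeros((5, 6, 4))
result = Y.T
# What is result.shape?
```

(4, 6, 5)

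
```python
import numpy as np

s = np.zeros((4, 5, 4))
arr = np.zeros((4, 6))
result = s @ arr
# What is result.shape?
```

(4, 5, 6)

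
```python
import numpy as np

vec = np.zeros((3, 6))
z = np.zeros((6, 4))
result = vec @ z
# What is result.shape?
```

(3, 4)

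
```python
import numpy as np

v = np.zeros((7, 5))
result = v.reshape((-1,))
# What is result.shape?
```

(35,)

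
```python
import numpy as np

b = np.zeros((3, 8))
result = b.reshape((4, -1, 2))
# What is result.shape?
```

(4, 3, 2)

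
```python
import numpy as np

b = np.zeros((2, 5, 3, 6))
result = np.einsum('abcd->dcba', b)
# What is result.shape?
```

(6, 3, 5, 2)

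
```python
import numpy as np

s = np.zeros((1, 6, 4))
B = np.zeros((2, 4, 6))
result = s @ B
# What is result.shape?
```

(2, 6, 6)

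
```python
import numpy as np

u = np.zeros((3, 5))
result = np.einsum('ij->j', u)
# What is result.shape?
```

(5,)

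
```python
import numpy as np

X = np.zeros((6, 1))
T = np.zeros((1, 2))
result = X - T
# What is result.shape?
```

(6, 2)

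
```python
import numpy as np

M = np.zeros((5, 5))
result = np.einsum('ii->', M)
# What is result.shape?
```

()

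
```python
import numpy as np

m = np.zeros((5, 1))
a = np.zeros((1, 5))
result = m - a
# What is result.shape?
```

(5, 5)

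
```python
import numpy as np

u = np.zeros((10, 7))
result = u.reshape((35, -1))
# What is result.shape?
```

(35, 2)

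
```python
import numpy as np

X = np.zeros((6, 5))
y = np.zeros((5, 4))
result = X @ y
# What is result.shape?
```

(6, 4)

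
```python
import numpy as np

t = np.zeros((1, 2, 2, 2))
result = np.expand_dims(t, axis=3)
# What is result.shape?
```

(1, 2, 2, 1, 2)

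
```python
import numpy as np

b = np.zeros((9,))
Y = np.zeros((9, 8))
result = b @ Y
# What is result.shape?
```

(8,)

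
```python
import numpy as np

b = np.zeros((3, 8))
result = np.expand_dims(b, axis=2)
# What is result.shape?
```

(3, 8, 1)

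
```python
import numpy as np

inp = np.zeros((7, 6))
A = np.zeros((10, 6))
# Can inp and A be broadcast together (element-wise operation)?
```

No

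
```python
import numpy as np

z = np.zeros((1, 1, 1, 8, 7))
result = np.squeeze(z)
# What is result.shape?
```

(8, 7)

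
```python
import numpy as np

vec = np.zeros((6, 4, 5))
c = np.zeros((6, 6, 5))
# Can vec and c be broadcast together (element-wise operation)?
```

No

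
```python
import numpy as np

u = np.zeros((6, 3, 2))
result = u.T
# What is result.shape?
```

(2, 3, 6)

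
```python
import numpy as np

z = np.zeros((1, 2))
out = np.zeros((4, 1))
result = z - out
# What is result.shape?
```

(4, 2)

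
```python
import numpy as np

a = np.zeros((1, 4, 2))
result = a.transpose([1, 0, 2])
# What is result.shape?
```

(4, 1, 2)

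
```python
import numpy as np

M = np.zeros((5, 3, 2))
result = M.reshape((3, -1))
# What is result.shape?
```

(3, 10)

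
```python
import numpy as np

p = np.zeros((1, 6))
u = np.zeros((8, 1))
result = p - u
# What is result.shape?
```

(8, 6)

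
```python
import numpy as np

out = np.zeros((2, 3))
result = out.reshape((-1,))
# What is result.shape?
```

(6,)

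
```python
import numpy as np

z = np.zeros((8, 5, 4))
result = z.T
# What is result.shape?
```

(4, 5, 8)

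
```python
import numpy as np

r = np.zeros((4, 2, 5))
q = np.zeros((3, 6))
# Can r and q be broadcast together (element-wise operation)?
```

No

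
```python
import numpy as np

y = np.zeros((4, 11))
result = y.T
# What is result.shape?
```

(11, 4)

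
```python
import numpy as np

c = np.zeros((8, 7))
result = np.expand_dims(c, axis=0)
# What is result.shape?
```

(1, 8, 7)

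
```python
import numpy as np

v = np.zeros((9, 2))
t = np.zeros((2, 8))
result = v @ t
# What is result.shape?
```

(9, 8)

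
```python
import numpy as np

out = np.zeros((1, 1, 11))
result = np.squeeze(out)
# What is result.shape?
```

(11,)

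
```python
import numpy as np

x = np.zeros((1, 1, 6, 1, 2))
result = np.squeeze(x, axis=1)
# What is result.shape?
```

(1, 6, 1, 2)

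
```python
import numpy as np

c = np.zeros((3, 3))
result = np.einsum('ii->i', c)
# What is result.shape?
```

(3,)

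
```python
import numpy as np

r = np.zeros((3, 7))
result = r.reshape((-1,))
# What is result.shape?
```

(21,)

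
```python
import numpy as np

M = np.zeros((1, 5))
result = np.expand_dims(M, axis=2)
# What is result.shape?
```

(1, 5, 1)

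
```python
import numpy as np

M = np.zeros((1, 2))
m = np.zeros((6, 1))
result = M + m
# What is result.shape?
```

(6, 2)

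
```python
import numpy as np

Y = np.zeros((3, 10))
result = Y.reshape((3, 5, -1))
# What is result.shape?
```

(3, 5, 2)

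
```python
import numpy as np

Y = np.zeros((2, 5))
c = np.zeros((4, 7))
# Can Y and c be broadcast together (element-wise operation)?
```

No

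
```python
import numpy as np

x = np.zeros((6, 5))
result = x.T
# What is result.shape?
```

(5, 6)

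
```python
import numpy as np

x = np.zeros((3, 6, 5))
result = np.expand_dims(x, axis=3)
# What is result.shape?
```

(3, 6, 5, 1)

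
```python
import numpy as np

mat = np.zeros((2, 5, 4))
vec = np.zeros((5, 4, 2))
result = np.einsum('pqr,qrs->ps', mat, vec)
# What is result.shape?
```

(2, 2)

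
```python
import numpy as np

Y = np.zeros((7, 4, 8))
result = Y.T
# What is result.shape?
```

(8, 4, 7)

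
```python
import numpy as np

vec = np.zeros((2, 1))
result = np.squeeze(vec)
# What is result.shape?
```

(2,)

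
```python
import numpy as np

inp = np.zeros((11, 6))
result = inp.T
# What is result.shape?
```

(6, 11)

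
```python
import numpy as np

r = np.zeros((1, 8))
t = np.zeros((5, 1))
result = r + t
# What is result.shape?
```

(5, 8)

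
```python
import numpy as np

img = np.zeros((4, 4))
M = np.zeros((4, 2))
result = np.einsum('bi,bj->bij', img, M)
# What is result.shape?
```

(4, 4, 2)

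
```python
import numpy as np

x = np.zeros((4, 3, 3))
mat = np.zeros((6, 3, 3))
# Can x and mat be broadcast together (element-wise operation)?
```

No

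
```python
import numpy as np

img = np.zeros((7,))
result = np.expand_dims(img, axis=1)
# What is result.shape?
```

(7, 1)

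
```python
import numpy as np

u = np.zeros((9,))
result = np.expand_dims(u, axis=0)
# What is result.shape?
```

(1, 9)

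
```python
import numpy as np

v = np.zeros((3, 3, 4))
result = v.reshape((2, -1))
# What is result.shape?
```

(2, 18)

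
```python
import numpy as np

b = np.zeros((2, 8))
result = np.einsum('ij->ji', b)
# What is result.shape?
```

(8, 2)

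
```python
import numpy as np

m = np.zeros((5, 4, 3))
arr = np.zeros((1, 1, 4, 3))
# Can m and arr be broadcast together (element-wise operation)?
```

Yes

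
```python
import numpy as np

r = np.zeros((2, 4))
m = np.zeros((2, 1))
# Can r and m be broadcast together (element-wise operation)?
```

Yes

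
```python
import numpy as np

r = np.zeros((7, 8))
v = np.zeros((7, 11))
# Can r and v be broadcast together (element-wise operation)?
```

No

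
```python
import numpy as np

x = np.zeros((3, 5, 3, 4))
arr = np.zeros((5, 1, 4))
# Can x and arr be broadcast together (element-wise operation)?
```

Yes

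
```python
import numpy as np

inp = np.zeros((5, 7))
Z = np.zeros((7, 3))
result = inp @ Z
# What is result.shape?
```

(5, 3)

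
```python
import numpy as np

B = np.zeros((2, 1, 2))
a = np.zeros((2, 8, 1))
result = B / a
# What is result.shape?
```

(2, 8, 2)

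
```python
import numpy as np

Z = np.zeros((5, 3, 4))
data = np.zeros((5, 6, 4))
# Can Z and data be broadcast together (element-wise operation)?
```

No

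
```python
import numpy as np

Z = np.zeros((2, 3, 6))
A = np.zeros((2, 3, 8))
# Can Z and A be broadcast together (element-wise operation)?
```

No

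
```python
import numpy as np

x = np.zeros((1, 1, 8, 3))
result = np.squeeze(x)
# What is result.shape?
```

(8, 3)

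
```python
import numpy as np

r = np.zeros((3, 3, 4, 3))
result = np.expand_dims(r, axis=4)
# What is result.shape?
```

(3, 3, 4, 3, 1)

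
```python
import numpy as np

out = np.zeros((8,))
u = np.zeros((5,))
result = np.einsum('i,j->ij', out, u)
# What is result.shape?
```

(8, 5)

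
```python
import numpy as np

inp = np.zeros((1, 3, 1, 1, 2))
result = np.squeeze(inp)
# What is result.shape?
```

(3, 2)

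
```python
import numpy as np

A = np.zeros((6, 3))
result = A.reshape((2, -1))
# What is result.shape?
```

(2, 9)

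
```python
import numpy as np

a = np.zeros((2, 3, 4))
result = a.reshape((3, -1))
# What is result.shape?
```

(3, 8)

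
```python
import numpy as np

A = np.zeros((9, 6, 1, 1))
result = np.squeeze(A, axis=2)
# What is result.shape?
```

(9, 6, 1)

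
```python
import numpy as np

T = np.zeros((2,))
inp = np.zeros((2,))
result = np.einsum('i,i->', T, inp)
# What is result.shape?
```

()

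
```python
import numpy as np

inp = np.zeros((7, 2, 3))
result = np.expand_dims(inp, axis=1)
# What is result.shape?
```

(7, 1, 2, 3)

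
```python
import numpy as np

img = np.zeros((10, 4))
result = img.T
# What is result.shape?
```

(4, 10)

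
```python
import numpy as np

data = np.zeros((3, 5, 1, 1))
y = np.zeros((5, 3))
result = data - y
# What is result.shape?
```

(3, 5, 5, 3)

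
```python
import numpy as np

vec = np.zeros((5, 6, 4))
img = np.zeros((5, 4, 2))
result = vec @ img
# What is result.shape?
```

(5, 6, 2)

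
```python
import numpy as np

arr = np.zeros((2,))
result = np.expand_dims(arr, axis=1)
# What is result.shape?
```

(2, 1)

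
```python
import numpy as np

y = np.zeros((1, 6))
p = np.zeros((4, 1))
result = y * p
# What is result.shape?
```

(4, 6)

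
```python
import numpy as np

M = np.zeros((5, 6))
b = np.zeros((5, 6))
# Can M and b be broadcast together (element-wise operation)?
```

Yes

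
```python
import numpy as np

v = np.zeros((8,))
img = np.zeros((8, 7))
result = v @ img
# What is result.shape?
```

(7,)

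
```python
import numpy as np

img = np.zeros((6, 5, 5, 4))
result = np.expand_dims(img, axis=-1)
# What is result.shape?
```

(6, 5, 5, 4, 1)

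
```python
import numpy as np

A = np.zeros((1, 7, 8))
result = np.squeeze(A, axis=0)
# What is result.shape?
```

(7, 8)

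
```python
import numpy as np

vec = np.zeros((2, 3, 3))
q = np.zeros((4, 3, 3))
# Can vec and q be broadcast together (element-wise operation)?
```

No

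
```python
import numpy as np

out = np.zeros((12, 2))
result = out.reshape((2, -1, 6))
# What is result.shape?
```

(2, 2, 6)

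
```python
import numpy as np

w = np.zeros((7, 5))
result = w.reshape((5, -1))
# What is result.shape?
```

(5, 7)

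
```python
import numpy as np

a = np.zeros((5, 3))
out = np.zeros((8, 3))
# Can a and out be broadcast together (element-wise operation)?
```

No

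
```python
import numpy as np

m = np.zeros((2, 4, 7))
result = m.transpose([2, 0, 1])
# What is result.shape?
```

(7, 2, 4)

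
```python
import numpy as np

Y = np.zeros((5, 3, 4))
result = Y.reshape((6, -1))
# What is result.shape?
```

(6, 10)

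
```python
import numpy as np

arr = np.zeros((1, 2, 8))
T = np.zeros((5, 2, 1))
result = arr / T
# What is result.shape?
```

(5, 2, 8)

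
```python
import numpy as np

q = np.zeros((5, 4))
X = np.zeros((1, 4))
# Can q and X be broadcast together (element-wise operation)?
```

Yes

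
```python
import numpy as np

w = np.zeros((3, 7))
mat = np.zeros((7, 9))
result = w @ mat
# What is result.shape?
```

(3, 9)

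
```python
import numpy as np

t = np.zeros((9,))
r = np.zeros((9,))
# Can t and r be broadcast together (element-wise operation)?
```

Yes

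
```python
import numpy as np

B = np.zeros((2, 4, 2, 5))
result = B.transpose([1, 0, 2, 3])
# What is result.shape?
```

(4, 2, 2, 5)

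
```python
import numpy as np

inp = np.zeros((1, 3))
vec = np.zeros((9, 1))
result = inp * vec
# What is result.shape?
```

(9, 3)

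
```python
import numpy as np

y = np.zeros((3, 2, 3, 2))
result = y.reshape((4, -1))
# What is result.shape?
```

(4, 9)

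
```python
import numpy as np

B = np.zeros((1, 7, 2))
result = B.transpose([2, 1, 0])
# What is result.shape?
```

(2, 7, 1)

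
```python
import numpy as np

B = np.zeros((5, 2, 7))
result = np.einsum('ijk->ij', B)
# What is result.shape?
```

(5, 2)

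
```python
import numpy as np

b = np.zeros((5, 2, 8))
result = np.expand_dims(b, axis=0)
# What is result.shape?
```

(1, 5, 2, 8)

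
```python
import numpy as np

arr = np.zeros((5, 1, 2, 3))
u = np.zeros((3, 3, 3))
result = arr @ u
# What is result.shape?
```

(5, 3, 2, 3)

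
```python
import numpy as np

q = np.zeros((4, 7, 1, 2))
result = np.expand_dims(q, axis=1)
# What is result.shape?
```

(4, 1, 7, 1, 2)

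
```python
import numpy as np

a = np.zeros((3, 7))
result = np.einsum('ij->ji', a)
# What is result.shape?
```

(7, 3)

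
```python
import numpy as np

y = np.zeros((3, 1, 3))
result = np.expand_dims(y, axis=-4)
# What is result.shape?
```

(1, 3, 1, 3)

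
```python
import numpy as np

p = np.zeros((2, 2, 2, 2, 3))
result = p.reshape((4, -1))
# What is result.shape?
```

(4, 12)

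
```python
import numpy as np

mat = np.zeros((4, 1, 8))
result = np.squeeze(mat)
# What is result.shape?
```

(4, 8)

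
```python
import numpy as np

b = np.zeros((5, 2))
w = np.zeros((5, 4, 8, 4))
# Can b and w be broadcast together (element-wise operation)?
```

No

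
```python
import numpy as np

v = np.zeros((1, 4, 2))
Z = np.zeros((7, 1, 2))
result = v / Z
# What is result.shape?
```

(7, 4, 2)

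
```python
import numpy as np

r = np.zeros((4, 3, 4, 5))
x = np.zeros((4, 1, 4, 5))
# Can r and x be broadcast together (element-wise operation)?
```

Yes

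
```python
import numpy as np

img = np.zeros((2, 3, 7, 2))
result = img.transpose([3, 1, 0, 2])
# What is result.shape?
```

(2, 3, 2, 7)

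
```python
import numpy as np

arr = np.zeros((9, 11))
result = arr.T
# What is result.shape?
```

(11, 9)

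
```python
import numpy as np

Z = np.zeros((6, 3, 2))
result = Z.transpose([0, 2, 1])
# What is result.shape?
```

(6, 2, 3)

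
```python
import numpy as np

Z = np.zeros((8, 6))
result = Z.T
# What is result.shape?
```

(6, 8)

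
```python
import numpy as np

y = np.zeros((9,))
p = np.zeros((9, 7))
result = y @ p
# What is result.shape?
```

(7,)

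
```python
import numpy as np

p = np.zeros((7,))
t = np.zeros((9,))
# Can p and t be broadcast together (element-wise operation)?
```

No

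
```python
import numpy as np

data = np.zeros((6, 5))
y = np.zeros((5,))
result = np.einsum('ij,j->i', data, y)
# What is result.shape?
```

(6,)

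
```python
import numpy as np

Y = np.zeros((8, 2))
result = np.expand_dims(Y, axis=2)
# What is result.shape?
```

(8, 2, 1)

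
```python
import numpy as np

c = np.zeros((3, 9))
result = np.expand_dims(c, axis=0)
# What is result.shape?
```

(1, 3, 9)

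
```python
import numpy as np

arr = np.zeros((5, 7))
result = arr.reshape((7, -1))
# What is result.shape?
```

(7, 5)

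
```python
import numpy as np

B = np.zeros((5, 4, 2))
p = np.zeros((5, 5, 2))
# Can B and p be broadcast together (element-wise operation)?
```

No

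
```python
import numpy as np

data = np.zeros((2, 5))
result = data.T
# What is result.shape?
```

(5, 2)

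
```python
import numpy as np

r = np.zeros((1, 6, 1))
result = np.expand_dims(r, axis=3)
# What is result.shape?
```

(1, 6, 1, 1)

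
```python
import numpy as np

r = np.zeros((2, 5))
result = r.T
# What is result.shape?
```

(5, 2)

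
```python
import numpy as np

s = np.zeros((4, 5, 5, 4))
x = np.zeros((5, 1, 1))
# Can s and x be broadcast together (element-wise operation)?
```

Yes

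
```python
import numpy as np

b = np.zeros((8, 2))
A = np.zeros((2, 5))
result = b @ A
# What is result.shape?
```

(8, 5)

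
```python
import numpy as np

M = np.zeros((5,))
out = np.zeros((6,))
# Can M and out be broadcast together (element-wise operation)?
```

No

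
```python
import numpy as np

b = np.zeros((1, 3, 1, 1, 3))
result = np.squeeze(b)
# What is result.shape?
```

(3, 3)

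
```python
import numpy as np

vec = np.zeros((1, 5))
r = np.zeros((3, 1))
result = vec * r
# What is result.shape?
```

(3, 5)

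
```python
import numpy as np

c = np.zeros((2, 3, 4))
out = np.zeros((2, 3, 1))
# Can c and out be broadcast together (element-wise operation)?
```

Yes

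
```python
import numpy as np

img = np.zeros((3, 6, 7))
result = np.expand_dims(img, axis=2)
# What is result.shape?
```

(3, 6, 1, 7)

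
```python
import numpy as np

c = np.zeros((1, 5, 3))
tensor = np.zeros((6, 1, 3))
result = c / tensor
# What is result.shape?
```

(6, 5, 3)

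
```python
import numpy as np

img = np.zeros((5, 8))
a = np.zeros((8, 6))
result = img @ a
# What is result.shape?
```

(5, 6)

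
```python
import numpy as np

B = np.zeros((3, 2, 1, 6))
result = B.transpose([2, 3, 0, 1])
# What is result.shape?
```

(1, 6, 3, 2)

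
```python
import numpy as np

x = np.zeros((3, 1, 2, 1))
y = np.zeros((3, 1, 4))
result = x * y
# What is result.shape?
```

(3, 3, 2, 4)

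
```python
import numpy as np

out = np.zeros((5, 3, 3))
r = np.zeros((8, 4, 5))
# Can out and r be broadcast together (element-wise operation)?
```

No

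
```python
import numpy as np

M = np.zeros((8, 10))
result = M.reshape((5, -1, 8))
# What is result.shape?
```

(5, 2, 8)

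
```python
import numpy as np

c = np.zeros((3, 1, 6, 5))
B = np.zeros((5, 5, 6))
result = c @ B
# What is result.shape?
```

(3, 5, 6, 6)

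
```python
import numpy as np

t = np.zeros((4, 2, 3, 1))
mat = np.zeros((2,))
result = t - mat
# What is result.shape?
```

(4, 2, 3, 2)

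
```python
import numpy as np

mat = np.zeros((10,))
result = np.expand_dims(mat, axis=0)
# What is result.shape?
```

(1, 10)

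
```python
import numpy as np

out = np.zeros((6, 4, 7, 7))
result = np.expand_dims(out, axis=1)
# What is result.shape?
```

(6, 1, 4, 7, 7)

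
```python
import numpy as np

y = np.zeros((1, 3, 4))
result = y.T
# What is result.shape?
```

(4, 3, 1)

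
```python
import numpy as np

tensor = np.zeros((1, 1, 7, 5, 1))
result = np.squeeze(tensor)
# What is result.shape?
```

(7, 5)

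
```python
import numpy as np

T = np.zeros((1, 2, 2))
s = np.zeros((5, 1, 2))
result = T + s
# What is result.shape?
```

(5, 2, 2)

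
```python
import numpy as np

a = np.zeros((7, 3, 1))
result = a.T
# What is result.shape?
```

(1, 3, 7)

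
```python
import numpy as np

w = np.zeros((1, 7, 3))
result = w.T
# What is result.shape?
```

(3, 7, 1)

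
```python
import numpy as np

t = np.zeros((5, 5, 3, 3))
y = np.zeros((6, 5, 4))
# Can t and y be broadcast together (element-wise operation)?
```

No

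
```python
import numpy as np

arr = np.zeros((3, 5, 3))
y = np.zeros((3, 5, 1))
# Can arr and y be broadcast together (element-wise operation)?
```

Yes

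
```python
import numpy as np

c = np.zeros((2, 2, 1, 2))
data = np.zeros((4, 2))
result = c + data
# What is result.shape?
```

(2, 2, 4, 2)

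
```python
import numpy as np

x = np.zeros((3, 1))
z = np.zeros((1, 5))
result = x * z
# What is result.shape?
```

(3, 5)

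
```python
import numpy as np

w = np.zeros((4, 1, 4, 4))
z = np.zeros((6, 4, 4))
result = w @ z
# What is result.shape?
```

(4, 6, 4, 4)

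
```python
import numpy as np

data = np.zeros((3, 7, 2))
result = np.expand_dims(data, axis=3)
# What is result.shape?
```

(3, 7, 2, 1)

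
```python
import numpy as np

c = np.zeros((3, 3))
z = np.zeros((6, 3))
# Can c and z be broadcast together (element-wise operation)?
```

No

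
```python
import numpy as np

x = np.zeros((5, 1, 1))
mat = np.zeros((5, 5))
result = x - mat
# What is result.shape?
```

(5, 5, 5)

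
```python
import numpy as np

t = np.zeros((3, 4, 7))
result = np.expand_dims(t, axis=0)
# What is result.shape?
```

(1, 3, 4, 7)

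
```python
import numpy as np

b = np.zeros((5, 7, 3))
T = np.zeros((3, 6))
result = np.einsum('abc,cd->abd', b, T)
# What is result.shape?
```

(5, 7, 6)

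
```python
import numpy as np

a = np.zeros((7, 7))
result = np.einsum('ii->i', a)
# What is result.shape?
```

(7,)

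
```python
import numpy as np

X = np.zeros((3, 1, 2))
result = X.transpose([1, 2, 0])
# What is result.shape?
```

(1, 2, 3)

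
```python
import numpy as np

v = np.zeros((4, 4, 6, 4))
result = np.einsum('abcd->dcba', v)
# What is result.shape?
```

(4, 6, 4, 4)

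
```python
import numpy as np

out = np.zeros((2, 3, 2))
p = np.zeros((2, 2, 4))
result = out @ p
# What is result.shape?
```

(2, 3, 4)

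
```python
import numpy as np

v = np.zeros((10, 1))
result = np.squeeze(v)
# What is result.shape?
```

(10,)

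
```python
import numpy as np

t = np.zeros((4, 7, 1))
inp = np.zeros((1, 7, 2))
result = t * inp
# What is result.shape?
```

(4, 7, 2)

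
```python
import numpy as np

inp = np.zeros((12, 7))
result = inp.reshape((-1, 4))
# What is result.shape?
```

(21, 4)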